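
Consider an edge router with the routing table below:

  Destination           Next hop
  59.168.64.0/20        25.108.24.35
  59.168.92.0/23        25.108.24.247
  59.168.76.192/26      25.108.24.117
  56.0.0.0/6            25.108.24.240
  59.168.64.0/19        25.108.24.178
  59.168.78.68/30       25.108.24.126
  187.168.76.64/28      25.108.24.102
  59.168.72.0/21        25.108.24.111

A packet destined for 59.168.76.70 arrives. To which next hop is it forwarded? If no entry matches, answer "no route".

25.108.24.111

Routes whose prefix contains 59.168.76.70:
  56.0.0.0/6 (56.0.0.0 - 59.255.255.255) -> 25.108.24.240
  59.168.64.0/19 (59.168.64.0 - 59.168.95.255) -> 25.108.24.178
  59.168.64.0/20 (59.168.64.0 - 59.168.79.255) -> 25.108.24.35
  59.168.72.0/21 (59.168.72.0 - 59.168.79.255) -> 25.108.24.111
More-specific entries that do NOT match:
  59.168.78.68/30 (59.168.78.68 - 59.168.78.71) does not contain 59.168.76.70
  187.168.76.64/28 (187.168.76.64 - 187.168.76.79) does not contain 59.168.76.70
  59.168.76.192/26 (59.168.76.192 - 59.168.76.255) does not contain 59.168.76.70
  59.168.92.0/23 (59.168.92.0 - 59.168.93.255) does not contain 59.168.76.70
Longest matching prefix is /21 -> next hop 25.108.24.111.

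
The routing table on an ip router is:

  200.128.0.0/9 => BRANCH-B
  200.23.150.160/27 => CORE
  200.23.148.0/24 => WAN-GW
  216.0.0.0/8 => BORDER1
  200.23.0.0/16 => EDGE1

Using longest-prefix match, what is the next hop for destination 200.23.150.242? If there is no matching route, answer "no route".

EDGE1

Routes whose prefix contains 200.23.150.242:
  200.23.0.0/16 (200.23.0.0 - 200.23.255.255) -> EDGE1
More-specific entries that do NOT match:
  200.23.150.160/27 (200.23.150.160 - 200.23.150.191) does not contain 200.23.150.242
  200.23.148.0/24 (200.23.148.0 - 200.23.148.255) does not contain 200.23.150.242
Longest matching prefix is /16 -> next hop EDGE1.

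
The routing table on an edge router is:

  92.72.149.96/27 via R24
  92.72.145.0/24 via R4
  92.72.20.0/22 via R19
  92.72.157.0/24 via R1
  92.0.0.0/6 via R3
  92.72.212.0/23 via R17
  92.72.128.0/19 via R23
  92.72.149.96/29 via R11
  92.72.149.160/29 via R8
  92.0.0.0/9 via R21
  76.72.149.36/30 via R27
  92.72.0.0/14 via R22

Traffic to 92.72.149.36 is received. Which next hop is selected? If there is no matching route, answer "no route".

R23

Routes whose prefix contains 92.72.149.36:
  92.0.0.0/6 (92.0.0.0 - 95.255.255.255) -> R3
  92.0.0.0/9 (92.0.0.0 - 92.127.255.255) -> R21
  92.72.0.0/14 (92.72.0.0 - 92.75.255.255) -> R22
  92.72.128.0/19 (92.72.128.0 - 92.72.159.255) -> R23
More-specific entries that do NOT match:
  76.72.149.36/30 (76.72.149.36 - 76.72.149.39) does not contain 92.72.149.36
  92.72.149.96/29 (92.72.149.96 - 92.72.149.103) does not contain 92.72.149.36
  92.72.149.160/29 (92.72.149.160 - 92.72.149.167) does not contain 92.72.149.36
  92.72.149.96/27 (92.72.149.96 - 92.72.149.127) does not contain 92.72.149.36
  92.72.145.0/24 (92.72.145.0 - 92.72.145.255) does not contain 92.72.149.36
  92.72.157.0/24 (92.72.157.0 - 92.72.157.255) does not contain 92.72.149.36
  92.72.212.0/23 (92.72.212.0 - 92.72.213.255) does not contain 92.72.149.36
  92.72.20.0/22 (92.72.20.0 - 92.72.23.255) does not contain 92.72.149.36
Longest matching prefix is /19 -> next hop R23.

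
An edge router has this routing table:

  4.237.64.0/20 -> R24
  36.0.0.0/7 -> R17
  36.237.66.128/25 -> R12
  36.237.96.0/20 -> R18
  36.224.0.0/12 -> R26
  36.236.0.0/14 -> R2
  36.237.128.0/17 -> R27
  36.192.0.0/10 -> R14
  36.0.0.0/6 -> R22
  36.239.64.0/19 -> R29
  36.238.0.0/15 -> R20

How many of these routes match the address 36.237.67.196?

Prefixes containing 36.237.67.196:
  36.0.0.0/6 (36.0.0.0 - 39.255.255.255)
  36.0.0.0/7 (36.0.0.0 - 37.255.255.255)
  36.192.0.0/10 (36.192.0.0 - 36.255.255.255)
  36.224.0.0/12 (36.224.0.0 - 36.239.255.255)
  36.236.0.0/14 (36.236.0.0 - 36.239.255.255)
Total matching entries: 5.

5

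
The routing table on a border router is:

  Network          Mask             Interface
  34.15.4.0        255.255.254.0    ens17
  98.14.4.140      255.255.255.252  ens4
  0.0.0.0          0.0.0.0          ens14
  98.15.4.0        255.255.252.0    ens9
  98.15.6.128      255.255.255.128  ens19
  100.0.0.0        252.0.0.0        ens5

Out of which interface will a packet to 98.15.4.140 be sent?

ens9

Routes whose prefix contains 98.15.4.140:
  0.0.0.0/0 (default, matches everything) -> ens14
  98.15.4.0/22 (98.15.4.0 - 98.15.7.255) -> ens9
More-specific entries that do NOT match:
  98.14.4.140/30 (98.14.4.140 - 98.14.4.143) does not contain 98.15.4.140
  98.15.6.128/25 (98.15.6.128 - 98.15.6.255) does not contain 98.15.4.140
  34.15.4.0/23 (34.15.4.0 - 34.15.5.255) does not contain 98.15.4.140
Longest matching prefix is /22 -> interface ens9.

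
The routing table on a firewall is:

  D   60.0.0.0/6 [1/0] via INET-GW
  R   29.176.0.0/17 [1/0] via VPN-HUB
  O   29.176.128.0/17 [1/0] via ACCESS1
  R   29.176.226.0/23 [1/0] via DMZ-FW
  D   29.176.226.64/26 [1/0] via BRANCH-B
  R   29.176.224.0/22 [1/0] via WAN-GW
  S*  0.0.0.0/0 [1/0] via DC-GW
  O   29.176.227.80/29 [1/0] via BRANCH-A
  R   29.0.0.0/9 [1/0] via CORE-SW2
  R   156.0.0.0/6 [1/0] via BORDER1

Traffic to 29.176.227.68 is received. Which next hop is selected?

DMZ-FW

Routes whose prefix contains 29.176.227.68:
  0.0.0.0/0 (default, matches everything) -> DC-GW
  29.176.128.0/17 (29.176.128.0 - 29.176.255.255) -> ACCESS1
  29.176.224.0/22 (29.176.224.0 - 29.176.227.255) -> WAN-GW
  29.176.226.0/23 (29.176.226.0 - 29.176.227.255) -> DMZ-FW
More-specific entries that do NOT match:
  29.176.227.80/29 (29.176.227.80 - 29.176.227.87) does not contain 29.176.227.68
  29.176.226.64/26 (29.176.226.64 - 29.176.226.127) does not contain 29.176.227.68
Longest matching prefix is /23 -> next hop DMZ-FW.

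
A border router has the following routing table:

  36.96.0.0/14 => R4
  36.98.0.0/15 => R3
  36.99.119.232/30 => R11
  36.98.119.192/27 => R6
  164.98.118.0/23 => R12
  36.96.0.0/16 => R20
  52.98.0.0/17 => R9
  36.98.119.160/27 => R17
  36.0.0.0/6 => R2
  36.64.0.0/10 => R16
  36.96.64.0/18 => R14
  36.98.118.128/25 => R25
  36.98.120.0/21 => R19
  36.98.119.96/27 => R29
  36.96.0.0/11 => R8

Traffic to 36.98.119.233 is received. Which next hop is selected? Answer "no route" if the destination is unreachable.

Routes whose prefix contains 36.98.119.233:
  36.0.0.0/6 (36.0.0.0 - 39.255.255.255) -> R2
  36.64.0.0/10 (36.64.0.0 - 36.127.255.255) -> R16
  36.96.0.0/11 (36.96.0.0 - 36.127.255.255) -> R8
  36.96.0.0/14 (36.96.0.0 - 36.99.255.255) -> R4
  36.98.0.0/15 (36.98.0.0 - 36.99.255.255) -> R3
More-specific entries that do NOT match:
  36.99.119.232/30 (36.99.119.232 - 36.99.119.235) does not contain 36.98.119.233
  36.98.119.192/27 (36.98.119.192 - 36.98.119.223) does not contain 36.98.119.233
  36.98.119.160/27 (36.98.119.160 - 36.98.119.191) does not contain 36.98.119.233
  36.98.119.96/27 (36.98.119.96 - 36.98.119.127) does not contain 36.98.119.233
  36.98.118.128/25 (36.98.118.128 - 36.98.118.255) does not contain 36.98.119.233
  164.98.118.0/23 (164.98.118.0 - 164.98.119.255) does not contain 36.98.119.233
  36.98.120.0/21 (36.98.120.0 - 36.98.127.255) does not contain 36.98.119.233
  36.96.64.0/18 (36.96.64.0 - 36.96.127.255) does not contain 36.98.119.233
  52.98.0.0/17 (52.98.0.0 - 52.98.127.255) does not contain 36.98.119.233
  36.96.0.0/16 (36.96.0.0 - 36.96.255.255) does not contain 36.98.119.233
Longest matching prefix is /15 -> next hop R3.

R3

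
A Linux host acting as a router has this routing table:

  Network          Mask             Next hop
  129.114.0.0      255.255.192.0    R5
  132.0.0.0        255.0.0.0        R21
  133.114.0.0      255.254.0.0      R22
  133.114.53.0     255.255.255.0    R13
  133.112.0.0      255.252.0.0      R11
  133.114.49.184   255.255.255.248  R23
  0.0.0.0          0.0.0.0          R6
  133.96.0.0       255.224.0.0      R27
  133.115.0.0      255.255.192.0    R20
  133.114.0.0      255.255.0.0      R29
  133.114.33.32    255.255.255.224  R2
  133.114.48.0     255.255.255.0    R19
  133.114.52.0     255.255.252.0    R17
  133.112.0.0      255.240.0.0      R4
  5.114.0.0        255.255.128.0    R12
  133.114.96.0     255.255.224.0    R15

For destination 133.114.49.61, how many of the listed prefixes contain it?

Prefixes containing 133.114.49.61:
  0.0.0.0/0 (default, matches everything)
  133.96.0.0/11 (133.96.0.0 - 133.127.255.255)
  133.112.0.0/12 (133.112.0.0 - 133.127.255.255)
  133.112.0.0/14 (133.112.0.0 - 133.115.255.255)
  133.114.0.0/15 (133.114.0.0 - 133.115.255.255)
  133.114.0.0/16 (133.114.0.0 - 133.114.255.255)
Total matching entries: 6.

6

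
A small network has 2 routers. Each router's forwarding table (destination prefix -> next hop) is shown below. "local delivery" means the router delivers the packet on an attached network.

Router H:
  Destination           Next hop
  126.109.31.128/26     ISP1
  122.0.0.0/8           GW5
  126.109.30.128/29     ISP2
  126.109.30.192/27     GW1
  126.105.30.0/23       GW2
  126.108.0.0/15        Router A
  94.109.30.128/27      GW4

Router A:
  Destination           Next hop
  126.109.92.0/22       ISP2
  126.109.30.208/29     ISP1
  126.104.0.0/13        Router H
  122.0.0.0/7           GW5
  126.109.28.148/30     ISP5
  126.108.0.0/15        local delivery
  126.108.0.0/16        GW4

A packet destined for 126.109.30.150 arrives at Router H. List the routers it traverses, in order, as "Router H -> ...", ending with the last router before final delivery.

Router H -> Router A

At Router H: longest match for 126.109.30.150 is 126.108.0.0/15 -> Router A
At Router A: longest match for 126.109.30.150 is 126.108.0.0/15 -> local delivery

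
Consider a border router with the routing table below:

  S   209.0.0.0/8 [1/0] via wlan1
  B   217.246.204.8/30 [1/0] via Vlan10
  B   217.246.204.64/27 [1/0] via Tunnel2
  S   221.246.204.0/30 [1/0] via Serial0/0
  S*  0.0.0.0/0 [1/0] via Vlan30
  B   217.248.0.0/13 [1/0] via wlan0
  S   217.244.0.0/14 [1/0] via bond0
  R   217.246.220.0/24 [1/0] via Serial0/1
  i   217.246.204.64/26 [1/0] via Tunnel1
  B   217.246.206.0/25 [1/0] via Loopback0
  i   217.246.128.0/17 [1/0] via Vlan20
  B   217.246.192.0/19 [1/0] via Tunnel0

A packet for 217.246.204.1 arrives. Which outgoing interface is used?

Tunnel0

Routes whose prefix contains 217.246.204.1:
  0.0.0.0/0 (default, matches everything) -> Vlan30
  217.244.0.0/14 (217.244.0.0 - 217.247.255.255) -> bond0
  217.246.128.0/17 (217.246.128.0 - 217.246.255.255) -> Vlan20
  217.246.192.0/19 (217.246.192.0 - 217.246.223.255) -> Tunnel0
More-specific entries that do NOT match:
  217.246.204.8/30 (217.246.204.8 - 217.246.204.11) does not contain 217.246.204.1
  221.246.204.0/30 (221.246.204.0 - 221.246.204.3) does not contain 217.246.204.1
  217.246.204.64/27 (217.246.204.64 - 217.246.204.95) does not contain 217.246.204.1
  217.246.204.64/26 (217.246.204.64 - 217.246.204.127) does not contain 217.246.204.1
  217.246.206.0/25 (217.246.206.0 - 217.246.206.127) does not contain 217.246.204.1
  217.246.220.0/24 (217.246.220.0 - 217.246.220.255) does not contain 217.246.204.1
Longest matching prefix is /19 -> interface Tunnel0.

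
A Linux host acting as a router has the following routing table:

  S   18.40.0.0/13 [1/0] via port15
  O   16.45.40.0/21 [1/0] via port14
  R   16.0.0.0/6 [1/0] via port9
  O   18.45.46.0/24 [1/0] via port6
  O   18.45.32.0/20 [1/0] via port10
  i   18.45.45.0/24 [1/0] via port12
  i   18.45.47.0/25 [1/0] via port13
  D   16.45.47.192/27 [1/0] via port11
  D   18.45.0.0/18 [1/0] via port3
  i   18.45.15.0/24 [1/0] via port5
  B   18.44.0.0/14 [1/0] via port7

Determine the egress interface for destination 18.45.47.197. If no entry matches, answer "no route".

Routes whose prefix contains 18.45.47.197:
  16.0.0.0/6 (16.0.0.0 - 19.255.255.255) -> port9
  18.40.0.0/13 (18.40.0.0 - 18.47.255.255) -> port15
  18.44.0.0/14 (18.44.0.0 - 18.47.255.255) -> port7
  18.45.0.0/18 (18.45.0.0 - 18.45.63.255) -> port3
  18.45.32.0/20 (18.45.32.0 - 18.45.47.255) -> port10
More-specific entries that do NOT match:
  16.45.47.192/27 (16.45.47.192 - 16.45.47.223) does not contain 18.45.47.197
  18.45.47.0/25 (18.45.47.0 - 18.45.47.127) does not contain 18.45.47.197
  18.45.46.0/24 (18.45.46.0 - 18.45.46.255) does not contain 18.45.47.197
  18.45.45.0/24 (18.45.45.0 - 18.45.45.255) does not contain 18.45.47.197
  18.45.15.0/24 (18.45.15.0 - 18.45.15.255) does not contain 18.45.47.197
  16.45.40.0/21 (16.45.40.0 - 16.45.47.255) does not contain 18.45.47.197
Longest matching prefix is /20 -> interface port10.

port10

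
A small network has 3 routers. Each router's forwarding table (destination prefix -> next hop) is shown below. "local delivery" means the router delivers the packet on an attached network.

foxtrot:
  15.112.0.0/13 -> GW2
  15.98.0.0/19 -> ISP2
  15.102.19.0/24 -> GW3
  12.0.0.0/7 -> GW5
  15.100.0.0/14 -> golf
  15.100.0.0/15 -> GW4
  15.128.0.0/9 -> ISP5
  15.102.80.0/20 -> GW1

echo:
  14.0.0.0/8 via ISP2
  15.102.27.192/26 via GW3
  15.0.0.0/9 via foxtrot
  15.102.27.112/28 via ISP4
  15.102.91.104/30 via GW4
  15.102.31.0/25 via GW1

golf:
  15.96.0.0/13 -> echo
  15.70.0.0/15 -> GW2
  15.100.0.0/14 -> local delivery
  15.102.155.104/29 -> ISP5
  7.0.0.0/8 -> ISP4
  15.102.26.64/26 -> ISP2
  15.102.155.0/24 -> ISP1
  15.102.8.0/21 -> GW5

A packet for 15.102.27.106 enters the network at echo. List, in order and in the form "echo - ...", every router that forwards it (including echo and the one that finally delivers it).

echo - foxtrot - golf

At echo: longest match for 15.102.27.106 is 15.0.0.0/9 -> foxtrot
At foxtrot: longest match for 15.102.27.106 is 15.100.0.0/14 -> golf
At golf: longest match for 15.102.27.106 is 15.100.0.0/14 -> local delivery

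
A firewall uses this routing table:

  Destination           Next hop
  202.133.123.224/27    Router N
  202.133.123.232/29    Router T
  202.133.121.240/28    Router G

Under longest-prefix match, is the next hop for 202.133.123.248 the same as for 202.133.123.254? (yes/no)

202.133.123.248: longest match 202.133.123.224/27 -> Router N
202.133.123.254: longest match 202.133.123.224/27 -> Router N

yes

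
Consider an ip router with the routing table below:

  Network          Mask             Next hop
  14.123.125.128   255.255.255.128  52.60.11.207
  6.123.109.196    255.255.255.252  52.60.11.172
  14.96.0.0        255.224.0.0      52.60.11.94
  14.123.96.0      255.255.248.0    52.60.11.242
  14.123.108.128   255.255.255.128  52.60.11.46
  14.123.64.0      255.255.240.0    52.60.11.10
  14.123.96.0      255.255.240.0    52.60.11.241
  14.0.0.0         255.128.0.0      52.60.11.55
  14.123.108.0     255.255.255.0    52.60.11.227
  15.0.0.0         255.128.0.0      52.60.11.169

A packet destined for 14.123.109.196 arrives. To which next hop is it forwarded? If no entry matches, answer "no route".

Routes whose prefix contains 14.123.109.196:
  14.0.0.0/9 (14.0.0.0 - 14.127.255.255) -> 52.60.11.55
  14.96.0.0/11 (14.96.0.0 - 14.127.255.255) -> 52.60.11.94
  14.123.96.0/20 (14.123.96.0 - 14.123.111.255) -> 52.60.11.241
More-specific entries that do NOT match:
  6.123.109.196/30 (6.123.109.196 - 6.123.109.199) does not contain 14.123.109.196
  14.123.125.128/25 (14.123.125.128 - 14.123.125.255) does not contain 14.123.109.196
  14.123.108.128/25 (14.123.108.128 - 14.123.108.255) does not contain 14.123.109.196
  14.123.108.0/24 (14.123.108.0 - 14.123.108.255) does not contain 14.123.109.196
  14.123.96.0/21 (14.123.96.0 - 14.123.103.255) does not contain 14.123.109.196
Longest matching prefix is /20 -> next hop 52.60.11.241.

52.60.11.241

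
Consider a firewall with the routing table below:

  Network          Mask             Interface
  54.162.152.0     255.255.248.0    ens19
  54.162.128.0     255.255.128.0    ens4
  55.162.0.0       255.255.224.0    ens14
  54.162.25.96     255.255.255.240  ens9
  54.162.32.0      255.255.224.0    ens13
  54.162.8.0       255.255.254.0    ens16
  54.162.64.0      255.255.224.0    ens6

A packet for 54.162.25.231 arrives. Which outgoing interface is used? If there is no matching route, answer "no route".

No entry's prefix contains 54.162.25.231; there is no default route.

no route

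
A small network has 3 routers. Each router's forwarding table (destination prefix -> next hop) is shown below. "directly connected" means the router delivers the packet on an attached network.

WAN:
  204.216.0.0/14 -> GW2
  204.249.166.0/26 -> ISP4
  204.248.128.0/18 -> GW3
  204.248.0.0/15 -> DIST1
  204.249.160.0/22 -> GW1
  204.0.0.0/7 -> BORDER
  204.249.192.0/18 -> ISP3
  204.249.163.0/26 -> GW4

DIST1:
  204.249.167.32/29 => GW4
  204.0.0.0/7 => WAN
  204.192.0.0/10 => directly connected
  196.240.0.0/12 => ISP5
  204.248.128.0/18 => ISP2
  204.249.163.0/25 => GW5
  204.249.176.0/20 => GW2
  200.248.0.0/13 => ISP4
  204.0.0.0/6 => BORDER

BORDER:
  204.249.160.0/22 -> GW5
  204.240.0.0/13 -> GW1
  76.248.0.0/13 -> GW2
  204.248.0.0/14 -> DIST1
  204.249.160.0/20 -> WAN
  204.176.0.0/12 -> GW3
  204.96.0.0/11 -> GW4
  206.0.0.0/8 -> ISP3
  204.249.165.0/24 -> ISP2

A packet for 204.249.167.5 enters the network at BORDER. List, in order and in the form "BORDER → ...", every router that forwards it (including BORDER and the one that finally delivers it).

BORDER → WAN → DIST1

At BORDER: longest match for 204.249.167.5 is 204.249.160.0/20 -> WAN
At WAN: longest match for 204.249.167.5 is 204.248.0.0/15 -> DIST1
At DIST1: longest match for 204.249.167.5 is 204.192.0.0/10 -> directly connected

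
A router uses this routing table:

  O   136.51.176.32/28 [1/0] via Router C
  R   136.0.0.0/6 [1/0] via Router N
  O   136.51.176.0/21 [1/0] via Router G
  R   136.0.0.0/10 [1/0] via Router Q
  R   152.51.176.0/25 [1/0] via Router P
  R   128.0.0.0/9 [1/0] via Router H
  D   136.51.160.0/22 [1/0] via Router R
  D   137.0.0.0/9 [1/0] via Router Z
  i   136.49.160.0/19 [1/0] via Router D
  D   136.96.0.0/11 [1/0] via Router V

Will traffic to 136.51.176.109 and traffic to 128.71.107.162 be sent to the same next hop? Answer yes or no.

no

136.51.176.109: longest match 136.51.176.0/21 -> Router G
128.71.107.162: longest match 128.0.0.0/9 -> Router H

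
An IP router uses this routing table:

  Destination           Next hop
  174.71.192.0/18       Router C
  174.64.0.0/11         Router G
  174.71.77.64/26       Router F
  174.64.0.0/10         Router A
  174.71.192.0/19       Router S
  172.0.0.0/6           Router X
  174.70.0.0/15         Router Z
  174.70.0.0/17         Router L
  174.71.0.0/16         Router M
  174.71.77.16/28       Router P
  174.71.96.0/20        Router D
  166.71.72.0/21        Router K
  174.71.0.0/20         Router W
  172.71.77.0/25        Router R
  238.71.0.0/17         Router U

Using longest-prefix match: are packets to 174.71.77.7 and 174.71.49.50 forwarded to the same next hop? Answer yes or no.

yes

174.71.77.7: longest match 174.71.0.0/16 -> Router M
174.71.49.50: longest match 174.71.0.0/16 -> Router M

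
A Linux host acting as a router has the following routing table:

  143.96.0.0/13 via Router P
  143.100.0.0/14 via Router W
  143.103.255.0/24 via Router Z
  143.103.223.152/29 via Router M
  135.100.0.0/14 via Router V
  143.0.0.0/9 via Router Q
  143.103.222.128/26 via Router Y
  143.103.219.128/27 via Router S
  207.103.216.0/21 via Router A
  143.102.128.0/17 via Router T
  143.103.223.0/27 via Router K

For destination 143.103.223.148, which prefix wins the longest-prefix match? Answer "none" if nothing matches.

Entries matching 143.103.223.148:
  143.0.0.0/9 (143.0.0.0 - 143.127.255.255)
  143.96.0.0/13 (143.96.0.0 - 143.103.255.255)
  143.100.0.0/14 (143.100.0.0 - 143.103.255.255)
Most specific is 143.100.0.0/14.

143.100.0.0/14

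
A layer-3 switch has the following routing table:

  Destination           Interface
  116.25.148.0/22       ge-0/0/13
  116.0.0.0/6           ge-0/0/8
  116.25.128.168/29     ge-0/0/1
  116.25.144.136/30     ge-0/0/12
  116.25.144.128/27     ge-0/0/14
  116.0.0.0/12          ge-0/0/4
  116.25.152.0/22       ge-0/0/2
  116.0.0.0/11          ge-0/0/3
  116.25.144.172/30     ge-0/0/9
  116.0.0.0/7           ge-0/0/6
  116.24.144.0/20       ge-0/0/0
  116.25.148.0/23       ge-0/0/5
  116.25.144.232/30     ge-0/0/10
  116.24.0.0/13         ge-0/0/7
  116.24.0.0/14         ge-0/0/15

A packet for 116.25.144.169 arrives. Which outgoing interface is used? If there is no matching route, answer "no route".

Routes whose prefix contains 116.25.144.169:
  116.0.0.0/6 (116.0.0.0 - 119.255.255.255) -> ge-0/0/8
  116.0.0.0/7 (116.0.0.0 - 117.255.255.255) -> ge-0/0/6
  116.0.0.0/11 (116.0.0.0 - 116.31.255.255) -> ge-0/0/3
  116.24.0.0/13 (116.24.0.0 - 116.31.255.255) -> ge-0/0/7
  116.24.0.0/14 (116.24.0.0 - 116.27.255.255) -> ge-0/0/15
More-specific entries that do NOT match:
  116.25.144.136/30 (116.25.144.136 - 116.25.144.139) does not contain 116.25.144.169
  116.25.144.172/30 (116.25.144.172 - 116.25.144.175) does not contain 116.25.144.169
  116.25.144.232/30 (116.25.144.232 - 116.25.144.235) does not contain 116.25.144.169
  116.25.128.168/29 (116.25.128.168 - 116.25.128.175) does not contain 116.25.144.169
  116.25.144.128/27 (116.25.144.128 - 116.25.144.159) does not contain 116.25.144.169
  116.25.148.0/23 (116.25.148.0 - 116.25.149.255) does not contain 116.25.144.169
  116.25.148.0/22 (116.25.148.0 - 116.25.151.255) does not contain 116.25.144.169
  116.25.152.0/22 (116.25.152.0 - 116.25.155.255) does not contain 116.25.144.169
  116.24.144.0/20 (116.24.144.0 - 116.24.159.255) does not contain 116.25.144.169
Longest matching prefix is /14 -> interface ge-0/0/15.

ge-0/0/15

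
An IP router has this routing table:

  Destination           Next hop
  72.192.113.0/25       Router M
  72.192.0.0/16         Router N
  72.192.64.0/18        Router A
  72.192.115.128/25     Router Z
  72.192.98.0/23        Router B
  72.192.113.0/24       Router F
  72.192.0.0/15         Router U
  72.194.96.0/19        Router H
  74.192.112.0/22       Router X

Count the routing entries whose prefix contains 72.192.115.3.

Prefixes containing 72.192.115.3:
  72.192.0.0/15 (72.192.0.0 - 72.193.255.255)
  72.192.0.0/16 (72.192.0.0 - 72.192.255.255)
  72.192.64.0/18 (72.192.64.0 - 72.192.127.255)
Total matching entries: 3.

3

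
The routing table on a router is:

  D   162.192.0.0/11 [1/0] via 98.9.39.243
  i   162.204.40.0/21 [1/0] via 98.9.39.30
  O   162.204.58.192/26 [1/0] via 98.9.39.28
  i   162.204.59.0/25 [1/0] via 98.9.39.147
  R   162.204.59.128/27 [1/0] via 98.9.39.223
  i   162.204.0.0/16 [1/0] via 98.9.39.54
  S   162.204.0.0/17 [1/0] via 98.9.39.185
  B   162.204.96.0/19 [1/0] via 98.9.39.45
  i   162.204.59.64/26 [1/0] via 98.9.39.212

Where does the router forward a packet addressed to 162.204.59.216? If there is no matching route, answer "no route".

98.9.39.185

Routes whose prefix contains 162.204.59.216:
  162.192.0.0/11 (162.192.0.0 - 162.223.255.255) -> 98.9.39.243
  162.204.0.0/16 (162.204.0.0 - 162.204.255.255) -> 98.9.39.54
  162.204.0.0/17 (162.204.0.0 - 162.204.127.255) -> 98.9.39.185
More-specific entries that do NOT match:
  162.204.59.128/27 (162.204.59.128 - 162.204.59.159) does not contain 162.204.59.216
  162.204.58.192/26 (162.204.58.192 - 162.204.58.255) does not contain 162.204.59.216
  162.204.59.64/26 (162.204.59.64 - 162.204.59.127) does not contain 162.204.59.216
  162.204.59.0/25 (162.204.59.0 - 162.204.59.127) does not contain 162.204.59.216
  162.204.40.0/21 (162.204.40.0 - 162.204.47.255) does not contain 162.204.59.216
  162.204.96.0/19 (162.204.96.0 - 162.204.127.255) does not contain 162.204.59.216
Longest matching prefix is /17 -> next hop 98.9.39.185.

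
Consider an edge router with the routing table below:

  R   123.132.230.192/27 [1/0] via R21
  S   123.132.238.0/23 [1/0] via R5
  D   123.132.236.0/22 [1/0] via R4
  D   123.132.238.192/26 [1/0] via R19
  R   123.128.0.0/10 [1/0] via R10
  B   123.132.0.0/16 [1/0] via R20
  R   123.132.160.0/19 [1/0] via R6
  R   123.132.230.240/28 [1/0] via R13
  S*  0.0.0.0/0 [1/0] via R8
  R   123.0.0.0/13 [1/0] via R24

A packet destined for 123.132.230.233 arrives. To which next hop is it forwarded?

Routes whose prefix contains 123.132.230.233:
  0.0.0.0/0 (default, matches everything) -> R8
  123.128.0.0/10 (123.128.0.0 - 123.191.255.255) -> R10
  123.132.0.0/16 (123.132.0.0 - 123.132.255.255) -> R20
More-specific entries that do NOT match:
  123.132.230.240/28 (123.132.230.240 - 123.132.230.255) does not contain 123.132.230.233
  123.132.230.192/27 (123.132.230.192 - 123.132.230.223) does not contain 123.132.230.233
  123.132.238.192/26 (123.132.238.192 - 123.132.238.255) does not contain 123.132.230.233
  123.132.238.0/23 (123.132.238.0 - 123.132.239.255) does not contain 123.132.230.233
  123.132.236.0/22 (123.132.236.0 - 123.132.239.255) does not contain 123.132.230.233
  123.132.160.0/19 (123.132.160.0 - 123.132.191.255) does not contain 123.132.230.233
Longest matching prefix is /16 -> next hop R20.

R20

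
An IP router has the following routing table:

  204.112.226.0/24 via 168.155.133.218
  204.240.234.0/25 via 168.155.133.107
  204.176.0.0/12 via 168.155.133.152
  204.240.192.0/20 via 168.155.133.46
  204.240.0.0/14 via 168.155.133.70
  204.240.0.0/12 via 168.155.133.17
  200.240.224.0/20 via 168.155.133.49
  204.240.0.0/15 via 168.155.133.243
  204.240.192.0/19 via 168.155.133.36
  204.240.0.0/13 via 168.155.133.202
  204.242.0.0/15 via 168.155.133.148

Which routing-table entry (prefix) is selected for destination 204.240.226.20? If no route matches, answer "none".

204.240.0.0/15

Entries matching 204.240.226.20:
  204.240.0.0/12 (204.240.0.0 - 204.255.255.255)
  204.240.0.0/13 (204.240.0.0 - 204.247.255.255)
  204.240.0.0/14 (204.240.0.0 - 204.243.255.255)
  204.240.0.0/15 (204.240.0.0 - 204.241.255.255)
Most specific is 204.240.0.0/15.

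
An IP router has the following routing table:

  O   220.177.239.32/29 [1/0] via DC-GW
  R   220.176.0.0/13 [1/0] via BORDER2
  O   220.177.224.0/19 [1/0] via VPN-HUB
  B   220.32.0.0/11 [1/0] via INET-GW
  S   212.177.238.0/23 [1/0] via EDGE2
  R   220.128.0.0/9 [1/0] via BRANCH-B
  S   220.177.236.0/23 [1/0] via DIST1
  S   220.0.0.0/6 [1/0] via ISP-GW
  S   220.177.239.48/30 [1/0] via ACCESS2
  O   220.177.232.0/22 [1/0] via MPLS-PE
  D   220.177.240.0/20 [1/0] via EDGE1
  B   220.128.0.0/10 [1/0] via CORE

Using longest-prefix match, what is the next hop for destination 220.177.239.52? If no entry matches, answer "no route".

Routes whose prefix contains 220.177.239.52:
  220.0.0.0/6 (220.0.0.0 - 223.255.255.255) -> ISP-GW
  220.128.0.0/9 (220.128.0.0 - 220.255.255.255) -> BRANCH-B
  220.128.0.0/10 (220.128.0.0 - 220.191.255.255) -> CORE
  220.176.0.0/13 (220.176.0.0 - 220.183.255.255) -> BORDER2
  220.177.224.0/19 (220.177.224.0 - 220.177.255.255) -> VPN-HUB
More-specific entries that do NOT match:
  220.177.239.48/30 (220.177.239.48 - 220.177.239.51) does not contain 220.177.239.52
  220.177.239.32/29 (220.177.239.32 - 220.177.239.39) does not contain 220.177.239.52
  212.177.238.0/23 (212.177.238.0 - 212.177.239.255) does not contain 220.177.239.52
  220.177.236.0/23 (220.177.236.0 - 220.177.237.255) does not contain 220.177.239.52
  220.177.232.0/22 (220.177.232.0 - 220.177.235.255) does not contain 220.177.239.52
  220.177.240.0/20 (220.177.240.0 - 220.177.255.255) does not contain 220.177.239.52
Longest matching prefix is /19 -> next hop VPN-HUB.

VPN-HUB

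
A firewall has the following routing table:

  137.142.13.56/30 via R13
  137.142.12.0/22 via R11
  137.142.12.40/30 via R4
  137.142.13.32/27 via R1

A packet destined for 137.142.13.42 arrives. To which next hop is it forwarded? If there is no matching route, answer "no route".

R1

Routes whose prefix contains 137.142.13.42:
  137.142.12.0/22 (137.142.12.0 - 137.142.15.255) -> R11
  137.142.13.32/27 (137.142.13.32 - 137.142.13.63) -> R1
More-specific entries that do NOT match:
  137.142.13.56/30 (137.142.13.56 - 137.142.13.59) does not contain 137.142.13.42
  137.142.12.40/30 (137.142.12.40 - 137.142.12.43) does not contain 137.142.13.42
Longest matching prefix is /27 -> next hop R1.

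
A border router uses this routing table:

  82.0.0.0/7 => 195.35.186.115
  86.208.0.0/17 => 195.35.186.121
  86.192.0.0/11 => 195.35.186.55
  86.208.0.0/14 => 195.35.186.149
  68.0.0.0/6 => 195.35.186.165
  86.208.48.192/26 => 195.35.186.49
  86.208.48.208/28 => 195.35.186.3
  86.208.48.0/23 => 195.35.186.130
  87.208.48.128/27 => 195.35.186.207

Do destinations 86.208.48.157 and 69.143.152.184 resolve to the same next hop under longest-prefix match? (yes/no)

86.208.48.157: longest match 86.208.48.0/23 -> 195.35.186.130
69.143.152.184: longest match 68.0.0.0/6 -> 195.35.186.165

no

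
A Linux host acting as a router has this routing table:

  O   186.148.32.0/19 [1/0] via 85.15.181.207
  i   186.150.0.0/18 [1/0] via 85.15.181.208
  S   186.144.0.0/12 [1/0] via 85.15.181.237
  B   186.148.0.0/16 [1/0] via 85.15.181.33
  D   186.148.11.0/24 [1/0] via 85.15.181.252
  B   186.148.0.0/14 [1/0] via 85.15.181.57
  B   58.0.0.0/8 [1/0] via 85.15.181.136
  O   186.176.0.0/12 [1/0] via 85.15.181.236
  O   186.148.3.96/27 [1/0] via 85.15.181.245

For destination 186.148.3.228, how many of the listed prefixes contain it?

Prefixes containing 186.148.3.228:
  186.144.0.0/12 (186.144.0.0 - 186.159.255.255)
  186.148.0.0/14 (186.148.0.0 - 186.151.255.255)
  186.148.0.0/16 (186.148.0.0 - 186.148.255.255)
Total matching entries: 3.

3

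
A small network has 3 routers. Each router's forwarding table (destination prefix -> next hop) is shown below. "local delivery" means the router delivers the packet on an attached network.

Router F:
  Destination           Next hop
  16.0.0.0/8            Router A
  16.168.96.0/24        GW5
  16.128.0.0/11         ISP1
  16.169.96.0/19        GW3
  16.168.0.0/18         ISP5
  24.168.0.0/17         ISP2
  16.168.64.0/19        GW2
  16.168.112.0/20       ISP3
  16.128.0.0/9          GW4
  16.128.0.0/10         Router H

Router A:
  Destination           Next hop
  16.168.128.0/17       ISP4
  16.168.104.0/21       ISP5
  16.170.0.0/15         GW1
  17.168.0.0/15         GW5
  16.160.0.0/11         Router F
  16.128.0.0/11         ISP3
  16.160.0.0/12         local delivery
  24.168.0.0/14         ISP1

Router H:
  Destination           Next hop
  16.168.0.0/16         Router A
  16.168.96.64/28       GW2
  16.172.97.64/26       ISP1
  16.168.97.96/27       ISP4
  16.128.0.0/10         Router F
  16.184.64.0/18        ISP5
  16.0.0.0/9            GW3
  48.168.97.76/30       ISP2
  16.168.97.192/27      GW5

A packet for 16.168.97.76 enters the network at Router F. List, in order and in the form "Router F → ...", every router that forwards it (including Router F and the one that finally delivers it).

Router F → Router H → Router A

At Router F: longest match for 16.168.97.76 is 16.128.0.0/10 -> Router H
At Router H: longest match for 16.168.97.76 is 16.168.0.0/16 -> Router A
At Router A: longest match for 16.168.97.76 is 16.160.0.0/12 -> local delivery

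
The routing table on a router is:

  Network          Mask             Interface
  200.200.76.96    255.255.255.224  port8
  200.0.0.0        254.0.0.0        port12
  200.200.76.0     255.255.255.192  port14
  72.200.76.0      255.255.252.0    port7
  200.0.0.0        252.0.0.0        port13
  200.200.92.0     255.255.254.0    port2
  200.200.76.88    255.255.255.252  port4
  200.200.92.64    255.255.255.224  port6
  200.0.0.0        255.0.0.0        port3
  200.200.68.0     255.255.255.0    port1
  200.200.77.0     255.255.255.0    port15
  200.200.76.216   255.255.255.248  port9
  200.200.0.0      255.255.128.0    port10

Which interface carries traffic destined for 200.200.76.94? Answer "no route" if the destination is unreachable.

Routes whose prefix contains 200.200.76.94:
  200.0.0.0/6 (200.0.0.0 - 203.255.255.255) -> port13
  200.0.0.0/7 (200.0.0.0 - 201.255.255.255) -> port12
  200.0.0.0/8 (200.0.0.0 - 200.255.255.255) -> port3
  200.200.0.0/17 (200.200.0.0 - 200.200.127.255) -> port10
More-specific entries that do NOT match:
  200.200.76.88/30 (200.200.76.88 - 200.200.76.91) does not contain 200.200.76.94
  200.200.76.216/29 (200.200.76.216 - 200.200.76.223) does not contain 200.200.76.94
  200.200.76.96/27 (200.200.76.96 - 200.200.76.127) does not contain 200.200.76.94
  200.200.92.64/27 (200.200.92.64 - 200.200.92.95) does not contain 200.200.76.94
  200.200.76.0/26 (200.200.76.0 - 200.200.76.63) does not contain 200.200.76.94
  200.200.68.0/24 (200.200.68.0 - 200.200.68.255) does not contain 200.200.76.94
  200.200.77.0/24 (200.200.77.0 - 200.200.77.255) does not contain 200.200.76.94
  200.200.92.0/23 (200.200.92.0 - 200.200.93.255) does not contain 200.200.76.94
  72.200.76.0/22 (72.200.76.0 - 72.200.79.255) does not contain 200.200.76.94
Longest matching prefix is /17 -> interface port10.

port10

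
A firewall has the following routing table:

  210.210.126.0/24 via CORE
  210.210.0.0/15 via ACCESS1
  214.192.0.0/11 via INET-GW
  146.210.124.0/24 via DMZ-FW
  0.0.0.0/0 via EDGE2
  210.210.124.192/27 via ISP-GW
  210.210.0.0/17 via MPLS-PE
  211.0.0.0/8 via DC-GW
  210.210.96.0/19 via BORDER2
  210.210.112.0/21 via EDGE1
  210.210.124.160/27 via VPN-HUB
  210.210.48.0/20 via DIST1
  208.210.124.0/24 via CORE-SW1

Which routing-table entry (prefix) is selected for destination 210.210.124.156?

Entries matching 210.210.124.156:
  0.0.0.0/0 (default, matches everything)
  210.210.0.0/15 (210.210.0.0 - 210.211.255.255)
  210.210.0.0/17 (210.210.0.0 - 210.210.127.255)
  210.210.96.0/19 (210.210.96.0 - 210.210.127.255)
Most specific is 210.210.96.0/19.

210.210.96.0/19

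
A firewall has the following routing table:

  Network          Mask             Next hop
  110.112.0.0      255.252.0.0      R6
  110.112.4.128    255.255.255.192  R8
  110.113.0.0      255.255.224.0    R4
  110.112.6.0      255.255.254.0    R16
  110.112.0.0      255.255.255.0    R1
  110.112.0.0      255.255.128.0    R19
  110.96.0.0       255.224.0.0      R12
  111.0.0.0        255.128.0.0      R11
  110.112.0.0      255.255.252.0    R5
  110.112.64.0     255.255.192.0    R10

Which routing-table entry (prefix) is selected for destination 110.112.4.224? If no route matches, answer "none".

Entries matching 110.112.4.224:
  110.96.0.0/11 (110.96.0.0 - 110.127.255.255)
  110.112.0.0/14 (110.112.0.0 - 110.115.255.255)
  110.112.0.0/17 (110.112.0.0 - 110.112.127.255)
Most specific is 110.112.0.0/17.

110.112.0.0/17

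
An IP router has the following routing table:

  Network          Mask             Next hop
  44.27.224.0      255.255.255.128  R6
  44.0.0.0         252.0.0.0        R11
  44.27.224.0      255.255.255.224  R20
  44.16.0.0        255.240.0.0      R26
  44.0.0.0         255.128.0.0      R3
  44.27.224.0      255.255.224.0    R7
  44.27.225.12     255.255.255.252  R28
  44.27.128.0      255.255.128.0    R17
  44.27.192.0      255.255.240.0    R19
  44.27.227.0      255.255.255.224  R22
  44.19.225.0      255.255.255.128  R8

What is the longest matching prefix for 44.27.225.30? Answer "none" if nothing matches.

Entries matching 44.27.225.30:
  44.0.0.0/6 (44.0.0.0 - 47.255.255.255)
  44.0.0.0/9 (44.0.0.0 - 44.127.255.255)
  44.16.0.0/12 (44.16.0.0 - 44.31.255.255)
  44.27.128.0/17 (44.27.128.0 - 44.27.255.255)
  44.27.224.0/19 (44.27.224.0 - 44.27.255.255)
Most specific is 44.27.224.0/19.

44.27.224.0/19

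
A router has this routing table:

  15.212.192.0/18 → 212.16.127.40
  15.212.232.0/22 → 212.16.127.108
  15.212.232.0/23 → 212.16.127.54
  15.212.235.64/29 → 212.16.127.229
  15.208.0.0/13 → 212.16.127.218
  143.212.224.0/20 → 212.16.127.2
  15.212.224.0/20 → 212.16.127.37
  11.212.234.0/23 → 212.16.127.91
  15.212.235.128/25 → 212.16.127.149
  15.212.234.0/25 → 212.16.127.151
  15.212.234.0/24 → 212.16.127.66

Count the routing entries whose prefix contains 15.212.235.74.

4

Prefixes containing 15.212.235.74:
  15.208.0.0/13 (15.208.0.0 - 15.215.255.255)
  15.212.192.0/18 (15.212.192.0 - 15.212.255.255)
  15.212.224.0/20 (15.212.224.0 - 15.212.239.255)
  15.212.232.0/22 (15.212.232.0 - 15.212.235.255)
Total matching entries: 4.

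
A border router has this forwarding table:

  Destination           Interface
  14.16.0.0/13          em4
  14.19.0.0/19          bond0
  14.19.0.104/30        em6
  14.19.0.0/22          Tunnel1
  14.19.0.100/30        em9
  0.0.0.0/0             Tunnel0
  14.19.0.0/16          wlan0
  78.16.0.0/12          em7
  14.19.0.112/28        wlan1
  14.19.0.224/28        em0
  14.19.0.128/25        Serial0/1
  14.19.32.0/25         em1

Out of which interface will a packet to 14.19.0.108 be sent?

Tunnel1

Routes whose prefix contains 14.19.0.108:
  0.0.0.0/0 (default, matches everything) -> Tunnel0
  14.16.0.0/13 (14.16.0.0 - 14.23.255.255) -> em4
  14.19.0.0/16 (14.19.0.0 - 14.19.255.255) -> wlan0
  14.19.0.0/19 (14.19.0.0 - 14.19.31.255) -> bond0
  14.19.0.0/22 (14.19.0.0 - 14.19.3.255) -> Tunnel1
More-specific entries that do NOT match:
  14.19.0.104/30 (14.19.0.104 - 14.19.0.107) does not contain 14.19.0.108
  14.19.0.100/30 (14.19.0.100 - 14.19.0.103) does not contain 14.19.0.108
  14.19.0.112/28 (14.19.0.112 - 14.19.0.127) does not contain 14.19.0.108
  14.19.0.224/28 (14.19.0.224 - 14.19.0.239) does not contain 14.19.0.108
  14.19.0.128/25 (14.19.0.128 - 14.19.0.255) does not contain 14.19.0.108
  14.19.32.0/25 (14.19.32.0 - 14.19.32.127) does not contain 14.19.0.108
Longest matching prefix is /22 -> interface Tunnel1.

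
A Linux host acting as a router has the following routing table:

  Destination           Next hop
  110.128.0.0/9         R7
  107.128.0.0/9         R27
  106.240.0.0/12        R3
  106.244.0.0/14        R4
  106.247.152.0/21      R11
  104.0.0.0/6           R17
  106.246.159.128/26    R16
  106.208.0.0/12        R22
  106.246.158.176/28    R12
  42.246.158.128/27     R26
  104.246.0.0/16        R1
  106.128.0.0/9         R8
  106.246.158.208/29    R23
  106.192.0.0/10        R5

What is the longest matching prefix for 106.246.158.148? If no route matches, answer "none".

106.244.0.0/14

Entries matching 106.246.158.148:
  104.0.0.0/6 (104.0.0.0 - 107.255.255.255)
  106.128.0.0/9 (106.128.0.0 - 106.255.255.255)
  106.192.0.0/10 (106.192.0.0 - 106.255.255.255)
  106.240.0.0/12 (106.240.0.0 - 106.255.255.255)
  106.244.0.0/14 (106.244.0.0 - 106.247.255.255)
Most specific is 106.244.0.0/14.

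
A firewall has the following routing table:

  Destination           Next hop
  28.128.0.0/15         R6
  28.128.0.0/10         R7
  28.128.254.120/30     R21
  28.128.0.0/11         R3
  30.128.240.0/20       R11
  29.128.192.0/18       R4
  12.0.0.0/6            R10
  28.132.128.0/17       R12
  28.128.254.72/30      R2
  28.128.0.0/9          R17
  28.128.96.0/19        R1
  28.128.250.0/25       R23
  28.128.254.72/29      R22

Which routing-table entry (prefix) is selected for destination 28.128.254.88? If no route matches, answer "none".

28.128.0.0/15

Entries matching 28.128.254.88:
  28.128.0.0/9 (28.128.0.0 - 28.255.255.255)
  28.128.0.0/10 (28.128.0.0 - 28.191.255.255)
  28.128.0.0/11 (28.128.0.0 - 28.159.255.255)
  28.128.0.0/15 (28.128.0.0 - 28.129.255.255)
Most specific is 28.128.0.0/15.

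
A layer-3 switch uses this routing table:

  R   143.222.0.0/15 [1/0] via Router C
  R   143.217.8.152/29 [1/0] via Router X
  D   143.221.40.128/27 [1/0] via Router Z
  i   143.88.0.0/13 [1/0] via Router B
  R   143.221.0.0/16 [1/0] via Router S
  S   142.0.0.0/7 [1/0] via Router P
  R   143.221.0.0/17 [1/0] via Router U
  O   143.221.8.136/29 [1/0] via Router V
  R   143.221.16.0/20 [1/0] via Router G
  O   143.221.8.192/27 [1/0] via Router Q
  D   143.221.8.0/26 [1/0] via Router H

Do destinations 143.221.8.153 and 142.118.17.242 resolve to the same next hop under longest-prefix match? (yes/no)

no

143.221.8.153: longest match 143.221.0.0/17 -> Router U
142.118.17.242: longest match 142.0.0.0/7 -> Router P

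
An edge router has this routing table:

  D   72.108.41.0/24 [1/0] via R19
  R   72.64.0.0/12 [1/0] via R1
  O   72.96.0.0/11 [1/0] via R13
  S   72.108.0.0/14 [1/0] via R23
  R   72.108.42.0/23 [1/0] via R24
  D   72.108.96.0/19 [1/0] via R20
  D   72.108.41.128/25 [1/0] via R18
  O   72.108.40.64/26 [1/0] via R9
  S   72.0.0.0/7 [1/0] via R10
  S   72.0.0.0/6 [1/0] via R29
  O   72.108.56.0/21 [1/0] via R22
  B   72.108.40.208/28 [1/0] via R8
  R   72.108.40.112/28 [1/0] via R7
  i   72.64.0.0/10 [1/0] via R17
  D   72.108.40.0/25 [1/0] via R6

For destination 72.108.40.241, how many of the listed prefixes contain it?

Prefixes containing 72.108.40.241:
  72.0.0.0/6 (72.0.0.0 - 75.255.255.255)
  72.0.0.0/7 (72.0.0.0 - 73.255.255.255)
  72.64.0.0/10 (72.64.0.0 - 72.127.255.255)
  72.96.0.0/11 (72.96.0.0 - 72.127.255.255)
  72.108.0.0/14 (72.108.0.0 - 72.111.255.255)
Total matching entries: 5.

5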